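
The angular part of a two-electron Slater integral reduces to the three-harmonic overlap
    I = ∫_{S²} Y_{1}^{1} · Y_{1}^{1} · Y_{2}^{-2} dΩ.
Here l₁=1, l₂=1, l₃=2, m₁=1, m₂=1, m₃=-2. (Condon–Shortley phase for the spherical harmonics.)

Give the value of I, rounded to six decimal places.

0.309019

Checks pass: Σm=0; 4 even; l₃=2∈[0,2].
(2·1+1)(2·1+1)(2·2+1) = 45
Δ: 0! 2! 2! / 5! → 1/30
sum: t=0:+1/1 = 1/1
3j²(1 1 2; 0 0 0) = Δ·Π!·Σ² = 2/15  (sign +1)
sum: t=0:+1/4 = 1/4
3j²(1 1 2; 1 1 -2) = Δ·Π!·Σ² = 1/5  (sign +1)
combine: 4πI² = 45·2/15·1/5 = 6/5
take √, sign +1: I = 0.30901936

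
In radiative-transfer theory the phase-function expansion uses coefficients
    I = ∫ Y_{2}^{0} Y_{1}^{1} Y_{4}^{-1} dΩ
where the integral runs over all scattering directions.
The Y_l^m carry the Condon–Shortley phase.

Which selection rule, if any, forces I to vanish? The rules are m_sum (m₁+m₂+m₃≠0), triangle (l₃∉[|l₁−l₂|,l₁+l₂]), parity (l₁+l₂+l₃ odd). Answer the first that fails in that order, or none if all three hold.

triangle

Σmᵢ = 0  ✓
l₃∈[|l₁−l₂|,l₁+l₂]=[1,3], have l₃=4  ✗
Σlᵢ = 7 ⇒ odd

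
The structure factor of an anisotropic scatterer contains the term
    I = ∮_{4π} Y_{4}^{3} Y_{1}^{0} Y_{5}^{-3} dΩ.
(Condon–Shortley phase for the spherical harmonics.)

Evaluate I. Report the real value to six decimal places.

Rules hold: Σm=0, L=10 even, 3≤5≤5.
N = 9·3·11 = 297
Δ = 0!·8!·2!/11! = 1/495
Racah Σ t=0..0: t=0:+1/576 = 1/576
⇒ 3j(4 1 5; 0 0 0)² = 5/99, sgn -1
Racah Σ t=0..0: t=0:+1/5040 = 1/5040
⇒ 3j(4 1 5; 3 0 -3)² = 16/495, sgn +1
4πI² = N·(3j₀)²·(3jₘ)² = 16/33
I = -1·√(0.484848/4π) = -0.19642560

-0.196426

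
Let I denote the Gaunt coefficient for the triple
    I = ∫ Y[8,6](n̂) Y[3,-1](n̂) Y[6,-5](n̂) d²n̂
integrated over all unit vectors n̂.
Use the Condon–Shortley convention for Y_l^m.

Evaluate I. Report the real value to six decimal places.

0.000000

Σlᵢ=17 odd — θ-integrand is odd under cosθ→−cosθ; I=0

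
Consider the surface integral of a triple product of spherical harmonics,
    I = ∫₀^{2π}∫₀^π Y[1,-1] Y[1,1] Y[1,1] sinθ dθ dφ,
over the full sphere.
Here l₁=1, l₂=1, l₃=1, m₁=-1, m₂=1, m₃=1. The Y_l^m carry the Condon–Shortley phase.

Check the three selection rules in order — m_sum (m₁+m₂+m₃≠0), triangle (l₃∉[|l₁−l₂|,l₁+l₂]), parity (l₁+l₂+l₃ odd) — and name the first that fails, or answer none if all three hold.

m₁+m₂+m₃ = -1 + 1 + 1 = 1  ✗
triangle: |1−1|=0 ≤ l₃=1 ≤ 1+1=2
parity: l₁+l₂+l₃ = 3 is odd

m_sum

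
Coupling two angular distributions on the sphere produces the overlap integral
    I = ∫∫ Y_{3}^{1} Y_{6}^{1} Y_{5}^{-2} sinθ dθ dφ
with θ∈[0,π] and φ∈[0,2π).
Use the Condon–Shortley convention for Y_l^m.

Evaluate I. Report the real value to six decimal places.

m-sum 0 ✓  L=14 even ✓  3≤5≤9 ✓
Π(2lᵢ+1) = 7×13×11 = 1001
triangle coeff Δ(3,6,5) = 1/675675
Σ_t [1,3]: t=1:−1/8640 t=2:+1/2304 t=3:−1/8640 = 7/34560
(3j)²=7/429 [(3 6 5; 0 0 0)], sign=-1
Σ_t [0,2]: t=0:+1/241920 t=1:−1/8640 t=2:+1/5760 = 1/16128
(3j)²=5/1001 [(3 6 5; 1 1 -2)], sign=-1
⇒ 4πI² = 35/429
I = (+1)√(35/429/(4π)) = 0.08057502

0.080575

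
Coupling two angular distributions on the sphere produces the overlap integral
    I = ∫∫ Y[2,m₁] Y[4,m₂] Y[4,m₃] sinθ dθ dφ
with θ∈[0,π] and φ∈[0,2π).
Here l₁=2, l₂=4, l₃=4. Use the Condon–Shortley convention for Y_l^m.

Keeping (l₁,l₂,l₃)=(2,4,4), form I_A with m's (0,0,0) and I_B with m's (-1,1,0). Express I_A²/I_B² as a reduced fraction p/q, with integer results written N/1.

40/3

Shared (l₁,l₂,l₃)=(2,4,4): N and (l;000)² cancel in I_A²/I_B².
A: Δ = 2!·2!·6!/11! = 1/13860; Racah Σ t=0..2: t=0:+1/192 t=1:−1/36 t=2:+1/192 = -5/288; ⇒ 3j(2 4 4; 0 0 0)² = 20/693, sgn -1
B: Δ = 2!·2!·6!/11! = 1/13860; Racah Σ t=1..2: t=1:−1/96 t=2:+1/72 = 1/288; ⇒ 3j(2 4 4; -1 1 0)² = 1/462, sgn +1
I_A²/I_B² = (20/693)/(1/462) = 40/3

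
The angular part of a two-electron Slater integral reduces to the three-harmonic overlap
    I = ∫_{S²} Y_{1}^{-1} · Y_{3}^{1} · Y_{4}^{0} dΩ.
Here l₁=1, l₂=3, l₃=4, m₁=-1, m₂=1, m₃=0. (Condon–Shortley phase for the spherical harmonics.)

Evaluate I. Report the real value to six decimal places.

m-sum 0 ✓  L=8 even ✓  2≤4≤4 ✓
Π(2lᵢ+1) = 3×7×9 = 189
triangle coeff Δ(1,3,4) = 1/252
Σ_t [0,0]: t=0:+1/36 = 1/36
(3j)²=4/63 [(1 3 4; 0 0 0)], sign=+1
Σ_t [0,0]: t=0:+1/96 = 1/96
(3j)²=1/42 [(1 3 4; -1 1 0)], sign=+1
⇒ 4πI² = 2/7
I = (+1)√(2/7/(4π)) = 0.15078601

0.150786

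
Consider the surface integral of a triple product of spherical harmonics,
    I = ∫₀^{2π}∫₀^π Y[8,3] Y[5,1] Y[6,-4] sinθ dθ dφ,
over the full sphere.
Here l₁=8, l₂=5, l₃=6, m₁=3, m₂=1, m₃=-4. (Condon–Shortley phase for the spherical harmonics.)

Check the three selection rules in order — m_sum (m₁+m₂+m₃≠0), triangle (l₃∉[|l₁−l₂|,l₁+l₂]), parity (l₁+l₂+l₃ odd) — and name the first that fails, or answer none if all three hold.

parity

m₁+m₂+m₃ = 3 + 1 − 4 = 0  ✓
triangle: |8−5|=3 ≤ l₃=6 ≤ 8+5=13  ✓
parity: l₁+l₂+l₃ = 19 is odd  ✗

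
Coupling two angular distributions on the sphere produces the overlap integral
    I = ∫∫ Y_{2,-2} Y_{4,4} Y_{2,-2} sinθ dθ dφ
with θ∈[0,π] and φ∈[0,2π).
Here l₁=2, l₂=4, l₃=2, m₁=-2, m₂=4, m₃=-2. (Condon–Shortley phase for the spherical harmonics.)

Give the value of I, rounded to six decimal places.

Rules hold: Σm=0, L=8 even, 2≤2≤6.
N = 5·9·5 = 225
Δ = 4!·0!·4!/9! = 1/630
Racah Σ t=2..2: t=2:+1/16 = 1/16
⇒ 3j(2 4 2; 0 0 0)² = 2/35, sgn +1
Racah Σ t=4..4: t=4:+1/576 = 1/576
⇒ 3j(2 4 2; -2 4 -2)² = 1/9, sgn +1
4πI² = N·(3j₀)²·(3jₘ)² = 10/7
I = +1·√(1.42857/4π) = 0.33716777

0.337168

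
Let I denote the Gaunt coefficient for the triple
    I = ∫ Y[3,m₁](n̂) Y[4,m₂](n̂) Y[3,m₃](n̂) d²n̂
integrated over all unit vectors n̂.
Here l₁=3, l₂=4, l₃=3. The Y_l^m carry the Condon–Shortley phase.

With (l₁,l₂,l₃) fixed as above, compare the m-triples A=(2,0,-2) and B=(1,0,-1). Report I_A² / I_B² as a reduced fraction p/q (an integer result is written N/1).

Shared (l₁,l₂,l₃)=(3,4,3): N and (l;000)² cancel in I_A²/I_B².
A: Δ = 4!·2!·4!/11! = 1/34650; Racah Σ t=0..1: t=0:+1/576 t=1:−1/72 = -7/576; ⇒ 3j(3 4 3; 2 0 -2)² = 7/198, sgn +1
B: Δ = 4!·2!·4!/11! = 1/34650; Racah Σ t=0..2: t=0:+1/1152 t=1:−1/36 t=2:+1/32 = 5/1152; ⇒ 3j(3 4 3; 1 0 -1)² = 1/1386, sgn +1
I_A²/I_B² = (7/198)/(1/1386) = 49/1

49/1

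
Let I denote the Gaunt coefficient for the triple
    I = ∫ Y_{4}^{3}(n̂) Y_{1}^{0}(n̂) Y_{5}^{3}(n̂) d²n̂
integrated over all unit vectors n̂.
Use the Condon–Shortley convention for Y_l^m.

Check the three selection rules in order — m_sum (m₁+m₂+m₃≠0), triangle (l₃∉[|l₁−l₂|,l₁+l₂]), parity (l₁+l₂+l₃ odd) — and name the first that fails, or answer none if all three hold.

m_sum

Σmᵢ = 6  ✗
l₃∈[|l₁−l₂|,l₁+l₂]=[3,5], have l₃=5
Σlᵢ = 10 ⇒ even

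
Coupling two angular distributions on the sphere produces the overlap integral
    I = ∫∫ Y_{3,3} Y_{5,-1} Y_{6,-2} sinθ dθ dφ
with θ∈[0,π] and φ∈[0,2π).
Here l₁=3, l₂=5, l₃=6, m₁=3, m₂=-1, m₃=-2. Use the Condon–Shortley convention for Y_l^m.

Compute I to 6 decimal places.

m-sum 0 ✓  L=14 even ✓  2≤6≤8 ✓
Π(2lᵢ+1) = 7×11×13 = 1001
triangle coeff Δ(3,5,6) = 1/675675
Σ_t [0,2]: t=0:+1/8640 t=1:−1/2304 t=2:+1/8640 = -7/34560
(3j)²=7/429 [(3 5 6; 0 0 0)], sign=-1
Σ_t [0,0]: t=0:+1/27648 = 1/27648
(3j)²=10/429 [(3 5 6; 3 -1 -2)], sign=+1
⇒ 4πI² = 490/1287
I = (-1)√(490/1287/(4π)) = -0.17406195

-0.174062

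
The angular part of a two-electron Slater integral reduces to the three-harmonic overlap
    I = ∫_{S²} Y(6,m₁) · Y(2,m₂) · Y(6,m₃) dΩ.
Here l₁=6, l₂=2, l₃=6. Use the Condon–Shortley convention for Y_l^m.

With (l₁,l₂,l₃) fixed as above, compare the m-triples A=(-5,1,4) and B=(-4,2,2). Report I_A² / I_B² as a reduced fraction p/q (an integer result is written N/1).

33/20

Shared (l₁,l₂,l₃)=(6,2,6): N and (l;000)² cancel in I_A²/I_B².
A: Δ = 2!·10!·2!/15! = 1/90090; Racah Σ t=1..2: t=1:−1/7257600 t=2:+1/725760 = 1/806400; ⇒ 3j(6 2 6; -5 1 4)² = 27/910, sgn +1
B: Δ = 2!·10!·2!/15! = 1/90090; Racah Σ t=2..2: t=2:+1/322560 = 1/322560; ⇒ 3j(6 2 6; -4 2 2)² = 18/1001, sgn +1
I_A²/I_B² = (27/910)/(18/1001) = 33/20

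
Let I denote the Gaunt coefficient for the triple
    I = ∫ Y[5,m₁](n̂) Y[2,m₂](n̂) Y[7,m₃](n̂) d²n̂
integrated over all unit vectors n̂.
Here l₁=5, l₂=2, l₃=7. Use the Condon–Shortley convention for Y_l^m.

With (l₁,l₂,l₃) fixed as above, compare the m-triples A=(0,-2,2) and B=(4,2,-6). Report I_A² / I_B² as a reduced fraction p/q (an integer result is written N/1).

126/715

l's match ⇒ only the (l;m) 3-j factors differ between A and B.
A: triangle coeff Δ(5,2,7) = 1/15015; Σ_t [0,0]: t=0:+1/345600 = 1/345600; (3j)²=6/715 [(5 2 7; 0 -2 2)], sign=-1
B: triangle coeff Δ(5,2,7) = 1/15015; Σ_t [0,0]: t=0:+1/8709120 = 1/8709120; (3j)²=1/21 [(5 2 7; 4 2 -6)], sign=-1
I_A²/I_B² = (6/715)/(1/21) = 126/715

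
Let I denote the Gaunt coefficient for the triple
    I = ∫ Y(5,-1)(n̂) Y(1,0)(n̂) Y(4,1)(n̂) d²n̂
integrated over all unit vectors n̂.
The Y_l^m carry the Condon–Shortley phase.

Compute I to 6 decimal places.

-0.240571

Checks pass: Σm=0; 10 even; l₃=4∈[4,6].
(2·5+1)(2·1+1)(2·4+1) = 297
Δ: 2! 8! 0! / 11! → 1/495
sum: t=1:−1/576 = -1/576
3j²(5 1 4; 0 0 0) = Δ·Π!·Σ² = 5/99  (sign -1)
sum: t=1:−1/720 = -1/720
3j²(5 1 4; -1 0 1) = Δ·Π!·Σ² = 8/165  (sign +1)
combine: 4πI² = 297·5/99·8/165 = 8/11
take √, sign -1: I = -0.24057125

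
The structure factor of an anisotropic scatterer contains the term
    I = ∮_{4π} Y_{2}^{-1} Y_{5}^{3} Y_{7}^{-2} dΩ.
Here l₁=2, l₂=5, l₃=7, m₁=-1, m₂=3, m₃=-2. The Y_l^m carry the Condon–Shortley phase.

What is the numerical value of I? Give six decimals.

0.107507

Checks pass: Σm=0; 14 even; l₃=7∈[3,7].
(2·2+1)(2·5+1)(2·7+1) = 825
Δ: 0! 4! 10! / 15! → 1/15015
sum: t=0:+1/57600 = 1/57600
3j²(2 5 7; 0 0 0) = Δ·Π!·Σ² = 21/715  (sign -1)
sum: t=0:+1/483840 = 1/483840
3j²(2 5 7; -1 3 -2) = Δ·Π!·Σ² = 6/1001  (sign -1)
combine: 4πI² = 825·21/715·6/1001 = 270/1859
take √, sign +1: I = 0.10750713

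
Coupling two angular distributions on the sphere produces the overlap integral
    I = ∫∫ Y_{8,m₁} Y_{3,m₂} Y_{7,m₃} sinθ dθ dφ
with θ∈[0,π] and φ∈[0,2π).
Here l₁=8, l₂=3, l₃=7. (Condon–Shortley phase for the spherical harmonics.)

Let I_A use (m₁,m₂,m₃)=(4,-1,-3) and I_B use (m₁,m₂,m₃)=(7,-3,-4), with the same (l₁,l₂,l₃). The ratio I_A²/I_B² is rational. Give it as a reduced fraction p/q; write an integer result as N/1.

68651/61425

Shared (l₁,l₂,l₃)=(8,3,7): N and (l;000)² cancel in I_A²/I_B².
A: Δ = 4!·12!·2!/19! = 1/5290740; Racah Σ t=0..2: t=0:+1/46448640 t=1:−1/13063680 t=2:+1/58060800 = -79/2090188800; ⇒ 3j(8 3 7; 4 -1 -3)² = 68651/5290740, sgn -1
B: Δ = 4!·12!·2!/19! = 1/5290740; Racah Σ t=0..0: t=0:+1/1916006400 = 1/1916006400; ⇒ 3j(8 3 7; 7 -3 -4)² = 15/1292, sgn -1
I_A²/I_B² = (68651/5290740)/(15/1292) = 68651/61425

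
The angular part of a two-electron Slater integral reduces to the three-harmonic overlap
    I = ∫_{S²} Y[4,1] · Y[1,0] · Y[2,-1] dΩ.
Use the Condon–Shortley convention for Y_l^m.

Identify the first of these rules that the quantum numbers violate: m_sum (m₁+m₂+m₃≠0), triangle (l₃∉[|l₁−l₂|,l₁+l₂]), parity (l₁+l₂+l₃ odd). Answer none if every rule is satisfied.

triangle

azimuthal sum: 1 + 0 − 1 = 0  ✓
3 ≤ 2 ≤ 5 (triangle on l)  ✗
L = 4 + 1 + 2 = 7 (odd)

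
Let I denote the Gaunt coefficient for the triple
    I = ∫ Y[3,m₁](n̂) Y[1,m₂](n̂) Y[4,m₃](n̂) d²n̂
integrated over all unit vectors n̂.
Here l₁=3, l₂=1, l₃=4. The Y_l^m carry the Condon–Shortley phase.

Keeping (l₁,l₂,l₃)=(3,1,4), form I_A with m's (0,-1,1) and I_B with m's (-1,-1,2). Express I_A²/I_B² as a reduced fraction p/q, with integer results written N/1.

2/3

Same 3,1,4: normalisation and zero-m 3j drop out of the ratio.
A: Δ: 0! 6! 2! / 9! → 1/252; sum: t=0:+1/72 = 1/72; 3j²(3 1 4; 0 -1 1) = Δ·Π!·Σ² = 5/126  (sign -1)
B: Δ: 0! 6! 2! / 9! → 1/252; sum: t=0:+1/96 = 1/96; 3j²(3 1 4; -1 -1 2) = Δ·Π!·Σ² = 5/84  (sign +1)
I_A²/I_B² = (5/126)/(5/84) = 2/3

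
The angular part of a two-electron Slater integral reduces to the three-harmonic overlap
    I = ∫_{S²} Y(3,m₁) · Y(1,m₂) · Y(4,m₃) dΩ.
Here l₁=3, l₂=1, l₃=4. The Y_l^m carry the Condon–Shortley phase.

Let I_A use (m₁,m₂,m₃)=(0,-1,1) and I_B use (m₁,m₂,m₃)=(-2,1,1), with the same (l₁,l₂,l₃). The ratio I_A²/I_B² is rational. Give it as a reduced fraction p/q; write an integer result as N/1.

Shared (l₁,l₂,l₃)=(3,1,4): N and (l;000)² cancel in I_A²/I_B².
A: Δ = 0!·6!·2!/9! = 1/252; Racah Σ t=0..0: t=0:+1/72 = 1/72; ⇒ 3j(3 1 4; 0 -1 1)² = 5/126, sgn -1
B: Δ = 0!·6!·2!/9! = 1/252; Racah Σ t=0..0: t=0:+1/240 = 1/240; ⇒ 3j(3 1 4; -2 1 1)² = 1/84, sgn -1
I_A²/I_B² = (5/126)/(1/84) = 10/3

10/3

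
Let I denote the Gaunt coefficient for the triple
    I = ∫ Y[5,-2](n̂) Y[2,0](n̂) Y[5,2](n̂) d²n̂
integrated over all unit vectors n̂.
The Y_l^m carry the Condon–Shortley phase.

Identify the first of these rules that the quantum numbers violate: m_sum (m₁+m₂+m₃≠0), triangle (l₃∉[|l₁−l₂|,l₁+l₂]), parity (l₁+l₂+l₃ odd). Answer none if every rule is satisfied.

none

Σmᵢ = 0  ✓
l₃∈[|l₁−l₂|,l₁+l₂]=[3,7], have l₃=5  ✓
Σlᵢ = 12 ⇒ even  ✓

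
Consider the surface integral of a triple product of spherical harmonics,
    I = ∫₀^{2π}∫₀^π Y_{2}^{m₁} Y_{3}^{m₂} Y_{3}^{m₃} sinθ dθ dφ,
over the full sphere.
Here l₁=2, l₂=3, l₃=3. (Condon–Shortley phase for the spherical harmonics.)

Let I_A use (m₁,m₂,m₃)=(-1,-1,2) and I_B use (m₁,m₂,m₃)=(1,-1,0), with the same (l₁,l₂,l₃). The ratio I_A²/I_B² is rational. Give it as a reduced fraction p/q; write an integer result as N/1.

15/2

Shared (l₁,l₂,l₃)=(2,3,3): N and (l;000)² cancel in I_A²/I_B².
A: Δ = 2!·2!·4!/9! = 1/3780; Racah Σ t=1..2: t=1:−1/12 t=2:+1/48 = -1/16; ⇒ 3j(2 3 3; -1 -1 2)² = 1/28, sgn +1
B: Δ = 2!·2!·4!/9! = 1/3780; Racah Σ t=0..1: t=0:+1/8 t=1:−1/12 = 1/24; ⇒ 3j(2 3 3; 1 -1 0)² = 1/210, sgn -1
I_A²/I_B² = (1/28)/(1/210) = 15/2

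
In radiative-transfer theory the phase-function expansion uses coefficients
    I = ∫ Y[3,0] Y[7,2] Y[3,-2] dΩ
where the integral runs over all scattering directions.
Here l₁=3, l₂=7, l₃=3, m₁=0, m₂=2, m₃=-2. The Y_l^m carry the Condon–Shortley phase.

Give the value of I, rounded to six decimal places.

|3−7|≤3≤3+7 violated ⇒ I = 0

0.000000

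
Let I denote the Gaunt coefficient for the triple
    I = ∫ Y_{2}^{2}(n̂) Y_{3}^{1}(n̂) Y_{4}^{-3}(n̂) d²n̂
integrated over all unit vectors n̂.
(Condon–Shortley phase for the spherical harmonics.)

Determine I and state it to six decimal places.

Σlᵢ=9 odd — θ-integrand is odd under cosθ→−cosθ; I=0

0.000000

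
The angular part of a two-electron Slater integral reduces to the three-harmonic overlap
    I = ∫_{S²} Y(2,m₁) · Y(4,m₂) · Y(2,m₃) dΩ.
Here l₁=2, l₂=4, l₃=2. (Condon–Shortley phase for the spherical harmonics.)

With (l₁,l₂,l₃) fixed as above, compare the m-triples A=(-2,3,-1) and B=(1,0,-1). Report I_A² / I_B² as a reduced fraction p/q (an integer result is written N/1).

35/16

l's match ⇒ only the (l;m) 3-j factors differ between A and B.
A: triangle coeff Δ(2,4,2) = 1/630; Σ_t [4,4]: t=4:+1/144 = 1/144; (3j)²=1/18 [(2 4 2; -2 3 -1)], sign=-1
B: triangle coeff Δ(2,4,2) = 1/630; Σ_t [1,1]: t=1:−1/36 = -1/36; (3j)²=8/315 [(2 4 2; 1 0 -1)], sign=+1
I_A²/I_B² = (1/18)/(8/315) = 35/16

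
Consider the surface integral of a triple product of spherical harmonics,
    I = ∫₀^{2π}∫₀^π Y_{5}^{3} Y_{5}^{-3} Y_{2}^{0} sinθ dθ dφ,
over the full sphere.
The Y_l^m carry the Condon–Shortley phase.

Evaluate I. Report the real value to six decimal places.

-0.016174

Checks pass: Σm=0; 12 even; l₃=2∈[0,10].
(2·5+1)(2·5+1)(2·2+1) = 605
Δ: 8! 2! 2! / 13! → 1/38610
sum: t=3:−1/2880 t=4:+1/576 t=5:−1/2880 = 1/960
3j²(5 5 2; 0 0 0) = Δ·Π!·Σ² = 10/429  (sign +1)
sum: t=0:+1/161280 t=1:−1/5040 t=2:+1/5760 = -1/53760
3j²(5 5 2; 3 -3 0) = Δ·Π!·Σ² = 1/4290  (sign -1)
combine: 4πI² = 605·10/429·1/4290 = 5/1521
take √, sign -1: I = -0.01617393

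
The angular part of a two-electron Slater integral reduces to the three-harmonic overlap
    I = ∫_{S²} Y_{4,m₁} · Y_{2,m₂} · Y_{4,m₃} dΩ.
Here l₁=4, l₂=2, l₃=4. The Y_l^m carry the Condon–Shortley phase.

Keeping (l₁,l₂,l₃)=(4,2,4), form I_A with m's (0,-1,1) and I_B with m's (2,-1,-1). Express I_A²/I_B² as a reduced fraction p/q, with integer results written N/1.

10/81

Same 4,2,4: normalisation and zero-m 3j drop out of the ratio.
A: Δ: 2! 6! 2! / 11! → 1/13860; sum: t=0:+1/96 t=1:−1/72 = -1/288; 3j²(4 2 4; 0 -1 1) = Δ·Π!·Σ² = 1/462  (sign +1)
B: Δ: 2! 6! 2! / 11! → 1/13860; sum: t=0:+1/96 t=1:−1/240 = 1/160; 3j²(4 2 4; 2 -1 -1) = Δ·Π!·Σ² = 27/1540  (sign -1)
I_A²/I_B² = (1/462)/(27/1540) = 10/81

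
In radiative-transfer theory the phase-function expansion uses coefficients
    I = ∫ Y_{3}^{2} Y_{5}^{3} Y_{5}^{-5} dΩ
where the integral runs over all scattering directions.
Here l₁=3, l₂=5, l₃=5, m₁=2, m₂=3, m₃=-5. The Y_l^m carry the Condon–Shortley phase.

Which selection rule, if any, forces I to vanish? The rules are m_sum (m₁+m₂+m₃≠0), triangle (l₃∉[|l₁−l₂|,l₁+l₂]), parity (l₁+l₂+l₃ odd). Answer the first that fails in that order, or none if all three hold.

m₁+m₂+m₃ = 2 + 3 − 5 = 0  ✓
triangle: |3−5|=2 ≤ l₃=5 ≤ 3+5=8  ✓
parity: l₁+l₂+l₃ = 13 is odd  ✗

parity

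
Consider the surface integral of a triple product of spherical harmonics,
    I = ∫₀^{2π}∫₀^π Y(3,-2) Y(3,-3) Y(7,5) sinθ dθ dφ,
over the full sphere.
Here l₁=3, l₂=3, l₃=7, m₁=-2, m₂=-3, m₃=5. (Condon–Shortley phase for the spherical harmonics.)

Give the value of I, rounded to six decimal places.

triangle: need 0≤l₃≤6, have 7; I=0

0.000000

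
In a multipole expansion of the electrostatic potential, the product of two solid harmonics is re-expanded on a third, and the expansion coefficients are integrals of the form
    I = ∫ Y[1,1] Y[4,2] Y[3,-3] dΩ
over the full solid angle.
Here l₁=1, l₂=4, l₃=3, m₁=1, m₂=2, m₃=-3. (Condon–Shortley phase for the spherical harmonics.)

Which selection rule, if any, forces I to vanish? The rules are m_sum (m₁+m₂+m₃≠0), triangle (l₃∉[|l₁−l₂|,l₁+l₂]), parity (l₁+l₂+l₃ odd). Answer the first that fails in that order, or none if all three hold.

Σmᵢ = 0  ✓
l₃∈[|l₁−l₂|,l₁+l₂]=[3,5], have l₃=3  ✓
Σlᵢ = 8 ⇒ even  ✓

none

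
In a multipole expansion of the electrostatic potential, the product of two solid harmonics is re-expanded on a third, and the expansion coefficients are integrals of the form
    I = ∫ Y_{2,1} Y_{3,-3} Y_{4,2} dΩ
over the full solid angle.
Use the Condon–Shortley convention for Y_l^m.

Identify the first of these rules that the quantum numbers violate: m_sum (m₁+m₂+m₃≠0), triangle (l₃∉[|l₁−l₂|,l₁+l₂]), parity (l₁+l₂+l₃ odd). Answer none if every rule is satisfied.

azimuthal sum: 1 − 3 + 2 = 0  ✓
1 ≤ 4 ≤ 5 (triangle on l)  ✓
L = 2 + 3 + 4 = 9 (odd)  ✗

parity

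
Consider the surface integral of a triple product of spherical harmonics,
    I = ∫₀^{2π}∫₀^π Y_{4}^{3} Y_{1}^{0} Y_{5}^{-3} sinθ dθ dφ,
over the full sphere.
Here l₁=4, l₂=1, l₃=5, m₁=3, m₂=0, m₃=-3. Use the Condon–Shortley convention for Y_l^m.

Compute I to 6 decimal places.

m-sum 0 ✓  L=10 even ✓  3≤5≤5 ✓
Π(2lᵢ+1) = 9×3×11 = 297
triangle coeff Δ(4,1,5) = 1/495
Σ_t [0,0]: t=0:+1/576 = 1/576
(3j)²=5/99 [(4 1 5; 0 0 0)], sign=-1
Σ_t [0,0]: t=0:+1/5040 = 1/5040
(3j)²=16/495 [(4 1 5; 3 0 -3)], sign=+1
⇒ 4πI² = 16/33
I = (-1)√(16/33/(4π)) = -0.19642560

-0.196426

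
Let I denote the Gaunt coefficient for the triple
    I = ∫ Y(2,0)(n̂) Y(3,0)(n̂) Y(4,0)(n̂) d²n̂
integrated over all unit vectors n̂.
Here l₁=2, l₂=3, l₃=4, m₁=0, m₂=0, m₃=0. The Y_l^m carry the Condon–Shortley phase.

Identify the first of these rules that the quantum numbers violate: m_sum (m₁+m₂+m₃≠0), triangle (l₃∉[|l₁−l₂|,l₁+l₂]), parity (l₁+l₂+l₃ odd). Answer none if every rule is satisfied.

Σmᵢ = 0  ✓
l₃∈[|l₁−l₂|,l₁+l₂]=[1,5], have l₃=4  ✓
Σlᵢ = 9 ⇒ odd  ✗

parity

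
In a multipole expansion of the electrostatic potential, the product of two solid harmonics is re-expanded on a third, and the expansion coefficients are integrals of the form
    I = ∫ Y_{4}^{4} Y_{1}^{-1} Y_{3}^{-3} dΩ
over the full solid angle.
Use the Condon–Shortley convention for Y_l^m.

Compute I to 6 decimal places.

0.325735

Rules hold: Σm=0, L=8 even, 3≤3≤5.
N = 9·3·7 = 189
Δ = 2!·6!·0!/9! = 1/252
Racah Σ t=1..1: t=1:−1/36 = -1/36
⇒ 3j(4 1 3; 0 0 0)² = 4/63, sgn +1
Racah Σ t=0..0: t=0:+1/1440 = 1/1440
⇒ 3j(4 1 3; 4 -1 -3)² = 1/9, sgn +1
4πI² = N·(3j₀)²·(3jₘ)² = 4/3
I = +1·√(1.33333/4π) = 0.32573501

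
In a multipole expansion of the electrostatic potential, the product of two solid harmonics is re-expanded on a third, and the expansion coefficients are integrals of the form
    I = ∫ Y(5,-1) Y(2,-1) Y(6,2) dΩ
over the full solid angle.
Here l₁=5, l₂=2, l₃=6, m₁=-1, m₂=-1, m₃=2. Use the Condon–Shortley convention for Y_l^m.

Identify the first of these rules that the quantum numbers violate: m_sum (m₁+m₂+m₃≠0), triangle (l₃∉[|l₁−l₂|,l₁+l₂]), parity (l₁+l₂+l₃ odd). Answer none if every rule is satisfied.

parity

azimuthal sum: -1 − 1 + 2 = 0  ✓
3 ≤ 6 ≤ 7 (triangle on l)  ✓
L = 5 + 2 + 6 = 13 (odd)  ✗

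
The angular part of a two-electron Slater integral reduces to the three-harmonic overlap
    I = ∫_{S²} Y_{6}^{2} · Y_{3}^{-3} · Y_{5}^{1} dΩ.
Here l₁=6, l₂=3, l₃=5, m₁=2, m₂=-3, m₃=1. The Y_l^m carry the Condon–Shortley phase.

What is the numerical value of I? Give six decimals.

-0.174062

m-sum 0 ✓  L=14 even ✓  3≤5≤9 ✓
Π(2lᵢ+1) = 13×7×11 = 1001
triangle coeff Δ(6,3,5) = 1/675675
Σ_t [1,3]: t=1:−1/8640 t=2:+1/2304 t=3:−1/8640 = 7/34560
(3j)²=7/429 [(6 3 5; 0 0 0)], sign=-1
Σ_t [0,0]: t=0:+1/27648 = 1/27648
(3j)²=10/429 [(6 3 5; 2 -3 1)], sign=+1
⇒ 4πI² = 490/1287
I = (-1)√(490/1287/(4π)) = -0.17406195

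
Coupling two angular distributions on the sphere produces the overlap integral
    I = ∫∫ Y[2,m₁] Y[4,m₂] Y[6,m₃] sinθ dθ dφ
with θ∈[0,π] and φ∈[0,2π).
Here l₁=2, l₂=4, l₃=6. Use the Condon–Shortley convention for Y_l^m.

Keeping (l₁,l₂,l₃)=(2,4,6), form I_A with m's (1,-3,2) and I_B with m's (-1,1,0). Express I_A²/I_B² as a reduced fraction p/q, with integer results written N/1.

4/15

Shared (l₁,l₂,l₃)=(2,4,6): N and (l;000)² cancel in I_A²/I_B².
A: Δ = 0!·4!·8!/13! = 1/6435; Racah Σ t=0..0: t=0:+1/30240 = 1/30240; ⇒ 3j(2 4 6; 1 -3 2)² = 32/6435, sgn +1
B: Δ = 0!·4!·8!/13! = 1/6435; Racah Σ t=0..0: t=0:+1/4320 = 1/4320; ⇒ 3j(2 4 6; -1 1 0)² = 8/429, sgn +1
I_A²/I_B² = (32/6435)/(8/429) = 4/15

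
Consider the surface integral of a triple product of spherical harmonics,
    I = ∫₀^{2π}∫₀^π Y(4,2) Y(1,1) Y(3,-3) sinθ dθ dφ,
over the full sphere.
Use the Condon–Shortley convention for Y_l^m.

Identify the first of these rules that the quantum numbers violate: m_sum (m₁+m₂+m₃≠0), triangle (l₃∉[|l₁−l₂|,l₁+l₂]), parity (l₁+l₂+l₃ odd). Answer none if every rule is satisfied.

m₁+m₂+m₃ = 2 + 1 − 3 = 0  ✓
triangle: |4−1|=3 ≤ l₃=3 ≤ 4+1=5  ✓
parity: l₁+l₂+l₃ = 8 is even  ✓

none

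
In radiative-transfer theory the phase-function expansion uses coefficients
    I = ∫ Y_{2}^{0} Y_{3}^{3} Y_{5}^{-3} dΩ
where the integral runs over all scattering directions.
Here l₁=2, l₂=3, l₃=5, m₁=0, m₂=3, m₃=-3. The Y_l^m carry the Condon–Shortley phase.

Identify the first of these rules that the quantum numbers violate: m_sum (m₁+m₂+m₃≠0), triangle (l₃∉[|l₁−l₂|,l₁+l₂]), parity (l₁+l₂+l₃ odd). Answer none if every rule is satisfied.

azimuthal sum: 0 + 3 − 3 = 0  ✓
1 ≤ 5 ≤ 5 (triangle on l)  ✓
L = 2 + 3 + 5 = 10 (even)  ✓

none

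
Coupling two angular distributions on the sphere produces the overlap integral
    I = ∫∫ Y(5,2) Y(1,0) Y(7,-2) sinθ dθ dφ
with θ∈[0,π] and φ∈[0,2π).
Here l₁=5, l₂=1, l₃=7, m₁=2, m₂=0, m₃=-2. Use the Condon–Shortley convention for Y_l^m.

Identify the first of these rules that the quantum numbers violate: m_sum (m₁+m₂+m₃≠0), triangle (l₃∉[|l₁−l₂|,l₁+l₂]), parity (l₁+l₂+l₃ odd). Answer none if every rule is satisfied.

azimuthal sum: 2 + 0 − 2 = 0  ✓
4 ≤ 7 ≤ 6 (triangle on l)  ✗
L = 5 + 1 + 7 = 13 (odd)

triangle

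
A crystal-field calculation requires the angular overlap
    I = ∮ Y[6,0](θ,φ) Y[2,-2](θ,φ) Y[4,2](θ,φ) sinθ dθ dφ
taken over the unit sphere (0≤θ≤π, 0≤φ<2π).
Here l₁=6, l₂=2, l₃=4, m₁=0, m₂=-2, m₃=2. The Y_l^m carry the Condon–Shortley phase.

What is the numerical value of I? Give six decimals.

0.061597

Rules hold: Σm=0, L=12 even, 4≤4≤8.
N = 13·5·9 = 585
Δ = 4!·8!·0!/13! = 1/6435
Racah Σ t=2..2: t=2:+1/2304 = 1/2304
⇒ 3j(6 2 4; 0 0 0)² = 5/143, sgn +1
Racah Σ t=0..0: t=0:+1/34560 = 1/34560
⇒ 3j(6 2 4; 0 -2 2)² = 1/429, sgn +1
4πI² = N·(3j₀)²·(3jₘ)² = 75/1573
I = +1·√(0.0476796/4π) = 0.06159725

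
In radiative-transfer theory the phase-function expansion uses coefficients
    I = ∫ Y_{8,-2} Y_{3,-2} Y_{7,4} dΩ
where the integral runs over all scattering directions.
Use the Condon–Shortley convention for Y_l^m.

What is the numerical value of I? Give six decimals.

-0.160034

m-sum 0 ✓  L=18 even ✓  5≤7≤11 ✓
Π(2lᵢ+1) = 17×7×15 = 1785
triangle coeff Δ(8,3,7) = 1/5290740
Σ_t [1,3]: t=1:−1/7257600 t=2:+1/2073600 t=3:−1/7257600 = 1/4838400
(3j)²=252/20995 [(8 3 7; 0 0 0)], sign=-1
Σ_t [0,1]: t=0:+1/174182400 t=1:−1/26127360 = -17/522547200
(3j)²=935/62244 [(8 3 7; -2 -2 4)], sign=+1
⇒ 4πI² = 19635/61009
I = (-1)√(19635/61009/(4π)) = -0.16003448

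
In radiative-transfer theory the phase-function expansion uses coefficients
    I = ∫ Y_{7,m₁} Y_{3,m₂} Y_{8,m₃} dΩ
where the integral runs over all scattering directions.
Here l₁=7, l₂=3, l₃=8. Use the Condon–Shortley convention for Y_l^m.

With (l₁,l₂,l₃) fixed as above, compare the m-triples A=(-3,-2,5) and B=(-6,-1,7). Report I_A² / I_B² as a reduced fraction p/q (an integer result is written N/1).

Same 7,3,8: normalisation and zero-m 3j drop out of the ratio.
A: Δ: 2! 12! 4! / 19! → 1/5290740; sum: t=0:+1/87091200 t=1:−1/52254720 = -1/130636800; 3j²(7 3 8; -3 -2 5) = Δ·Π!·Σ² = 88/20349  (sign +1)
B: Δ: 2! 12! 4! / 19! → 1/5290740; sum: t=1:−1/2874009600 t=2:+1/1916006400 = 1/5748019200; 3j²(7 3 8; -6 -1 7) = Δ·Π!·Σ² = 13/5814  (sign -1)
I_A²/I_B² = (88/20349)/(13/5814) = 176/91

176/91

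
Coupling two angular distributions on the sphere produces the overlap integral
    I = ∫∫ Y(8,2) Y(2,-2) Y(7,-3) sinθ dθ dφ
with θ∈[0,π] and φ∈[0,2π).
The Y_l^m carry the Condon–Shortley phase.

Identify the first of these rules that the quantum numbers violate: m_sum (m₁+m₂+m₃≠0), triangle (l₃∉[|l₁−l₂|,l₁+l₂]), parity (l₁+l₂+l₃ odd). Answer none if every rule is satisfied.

Σmᵢ = -3  ✗
l₃∈[|l₁−l₂|,l₁+l₂]=[6,10], have l₃=7
Σlᵢ = 17 ⇒ odd

m_sum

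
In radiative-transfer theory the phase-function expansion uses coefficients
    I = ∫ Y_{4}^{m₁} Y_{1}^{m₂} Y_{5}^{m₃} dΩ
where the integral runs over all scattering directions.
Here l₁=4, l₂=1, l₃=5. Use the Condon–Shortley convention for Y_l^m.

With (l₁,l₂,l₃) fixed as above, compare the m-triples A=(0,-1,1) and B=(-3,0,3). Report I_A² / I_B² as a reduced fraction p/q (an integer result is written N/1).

15/16

Shared (l₁,l₂,l₃)=(4,1,5): N and (l;000)² cancel in I_A²/I_B².
A: Δ = 0!·8!·2!/11! = 1/495; Racah Σ t=0..0: t=0:+1/1152 = 1/1152; ⇒ 3j(4 1 5; 0 -1 1)² = 1/33, sgn +1
B: Δ = 0!·8!·2!/11! = 1/495; Racah Σ t=0..0: t=0:+1/5040 = 1/5040; ⇒ 3j(4 1 5; -3 0 3)² = 16/495, sgn +1
I_A²/I_B² = (1/33)/(16/495) = 15/16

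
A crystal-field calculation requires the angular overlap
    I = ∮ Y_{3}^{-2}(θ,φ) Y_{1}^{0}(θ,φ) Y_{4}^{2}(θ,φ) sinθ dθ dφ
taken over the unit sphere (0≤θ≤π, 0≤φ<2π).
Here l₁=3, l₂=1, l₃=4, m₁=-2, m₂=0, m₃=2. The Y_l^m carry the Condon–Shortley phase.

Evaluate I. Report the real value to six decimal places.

0.213244

m-sum 0 ✓  L=8 even ✓  2≤4≤4 ✓
Π(2lᵢ+1) = 7×3×9 = 189
triangle coeff Δ(3,1,4) = 1/252
Σ_t [0,0]: t=0:+1/36 = 1/36
(3j)²=4/63 [(3 1 4; 0 0 0)], sign=+1
Σ_t [0,0]: t=0:+1/120 = 1/120
(3j)²=1/21 [(3 1 4; -2 0 2)], sign=+1
⇒ 4πI² = 4/7
I = (+1)√(4/7/(4π)) = 0.21324362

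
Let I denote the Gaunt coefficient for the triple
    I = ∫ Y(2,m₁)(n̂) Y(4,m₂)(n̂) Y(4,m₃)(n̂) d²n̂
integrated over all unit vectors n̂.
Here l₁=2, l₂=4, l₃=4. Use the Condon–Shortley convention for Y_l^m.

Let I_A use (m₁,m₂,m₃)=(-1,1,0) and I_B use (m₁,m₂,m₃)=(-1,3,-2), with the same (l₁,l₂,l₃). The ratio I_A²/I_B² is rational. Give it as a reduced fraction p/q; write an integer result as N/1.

l's match ⇒ only the (l;m) 3-j factors differ between A and B.
A: triangle coeff Δ(2,4,4) = 1/13860; Σ_t [1,2]: t=1:−1/96 t=2:+1/72 = 1/288; (3j)²=1/462 [(2 4 4; -1 1 0)], sign=+1
B: triangle coeff Δ(2,4,4) = 1/13860; Σ_t [1,2]: t=1:−1/1440 t=2:+1/240 = 1/288; (3j)²=5/132 [(2 4 4; -1 3 -2)], sign=+1
I_A²/I_B² = (1/462)/(5/132) = 2/35

2/35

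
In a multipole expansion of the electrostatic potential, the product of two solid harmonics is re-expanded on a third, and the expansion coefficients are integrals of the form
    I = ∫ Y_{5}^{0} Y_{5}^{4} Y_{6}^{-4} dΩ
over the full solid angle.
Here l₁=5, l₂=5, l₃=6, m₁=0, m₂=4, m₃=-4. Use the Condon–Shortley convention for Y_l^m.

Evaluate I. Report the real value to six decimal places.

-0.082328

Checks pass: Σm=0; 16 even; l₃=6∈[0,10].
(2·5+1)(2·5+1)(2·6+1) = 1573
Δ: 4! 6! 6! / 17! → 1/28588560
sum: t=0:+1/345600 t=1:−1/13824 t=2:+1/5184 t=3:−1/13824 t=4:+1/345600 = 7/129600
3j²(5 5 6; 0 0 0) = Δ·Π!·Σ² = 80/7293  (sign +1)
sum: t=3:−1/207360 t=4:+1/345600 = -1/518400
3j²(5 5 6; 0 4 -4) = Δ·Π!·Σ² = 12/2431  (sign -1)
combine: 4πI² = 1573·80/7293·12/2431 = 320/3757
take √, sign -1: I = -0.08232836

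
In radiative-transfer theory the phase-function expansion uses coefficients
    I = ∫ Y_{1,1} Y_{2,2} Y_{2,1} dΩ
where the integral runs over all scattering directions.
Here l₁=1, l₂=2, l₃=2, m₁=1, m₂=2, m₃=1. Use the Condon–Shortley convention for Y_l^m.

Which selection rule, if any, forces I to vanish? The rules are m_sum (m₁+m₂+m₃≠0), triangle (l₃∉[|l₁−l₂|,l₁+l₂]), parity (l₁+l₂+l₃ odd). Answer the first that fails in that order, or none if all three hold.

m_sum

m₁+m₂+m₃ = 1 + 2 + 1 = 4  ✗
triangle: |1−2|=1 ≤ l₃=2 ≤ 1+2=3
parity: l₁+l₂+l₃ = 5 is odd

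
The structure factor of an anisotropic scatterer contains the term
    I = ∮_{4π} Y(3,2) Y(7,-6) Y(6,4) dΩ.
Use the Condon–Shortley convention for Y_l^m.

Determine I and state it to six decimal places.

0.183421

m-sum 0 ✓  L=16 even ✓  4≤6≤10 ✓
Π(2lᵢ+1) = 7×15×13 = 1365
triangle coeff Δ(3,7,6) = 1/2042040
Σ_t [1,3]: t=1:−1/207360 t=2:+1/57600 t=3:−1/207360 = 1/129600
(3j)²=168/12155 [(3 7 6; 0 0 0)], sign=+1
Σ_t [0,1]: t=0:+1/8709120 t=1:−1/43545600 = 1/10886400
(3j)²=8/357 [(3 7 6; 2 -6 4)], sign=+1
⇒ 4πI² = 1344/3179
I = (+1)√(1344/3179/(4π)) = 0.18342116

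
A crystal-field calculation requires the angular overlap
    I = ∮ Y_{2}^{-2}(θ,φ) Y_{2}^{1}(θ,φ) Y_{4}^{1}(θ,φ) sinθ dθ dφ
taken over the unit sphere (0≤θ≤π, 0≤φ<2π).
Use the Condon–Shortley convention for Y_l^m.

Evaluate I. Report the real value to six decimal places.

-0.090112

Rules hold: Σm=0, L=8 even, 0≤4≤4.
N = 5·5·9 = 225
Δ = 0!·4!·4!/9! = 1/630
Racah Σ t=0..0: t=0:+1/16 = 1/16
⇒ 3j(2 2 4; 0 0 0)² = 2/35, sgn +1
Racah Σ t=0..0: t=0:+1/144 = 1/144
⇒ 3j(2 2 4; -2 1 1)² = 1/126, sgn -1
4πI² = N·(3j₀)²·(3jₘ)² = 5/49
I = -1·√(0.102041/4π) = -0.09011188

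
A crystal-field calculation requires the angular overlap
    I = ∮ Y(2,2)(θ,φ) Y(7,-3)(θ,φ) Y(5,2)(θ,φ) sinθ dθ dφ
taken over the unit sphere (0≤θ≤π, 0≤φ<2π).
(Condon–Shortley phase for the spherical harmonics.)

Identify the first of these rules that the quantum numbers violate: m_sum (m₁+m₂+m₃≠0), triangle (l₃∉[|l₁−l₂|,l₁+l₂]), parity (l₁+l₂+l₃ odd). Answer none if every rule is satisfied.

Σmᵢ = 1  ✗
l₃∈[|l₁−l₂|,l₁+l₂]=[5,9], have l₃=5
Σlᵢ = 14 ⇒ even

m_sum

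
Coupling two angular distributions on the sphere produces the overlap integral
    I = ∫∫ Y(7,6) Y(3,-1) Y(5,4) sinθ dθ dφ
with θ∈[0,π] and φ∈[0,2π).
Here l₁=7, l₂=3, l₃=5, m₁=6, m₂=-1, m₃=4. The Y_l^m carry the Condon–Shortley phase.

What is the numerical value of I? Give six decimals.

0.000000

m-sum = 6 − 1 + 4 = 9 ≠ 0 ⇒ I = 0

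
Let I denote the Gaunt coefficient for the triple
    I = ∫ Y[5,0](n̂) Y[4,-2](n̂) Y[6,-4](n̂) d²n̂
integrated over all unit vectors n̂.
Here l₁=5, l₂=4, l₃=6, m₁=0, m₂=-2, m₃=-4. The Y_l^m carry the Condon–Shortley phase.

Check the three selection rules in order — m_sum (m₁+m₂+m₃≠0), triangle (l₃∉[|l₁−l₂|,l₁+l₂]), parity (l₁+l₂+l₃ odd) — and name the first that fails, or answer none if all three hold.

m₁+m₂+m₃ = 0 − 2 − 4 = -6  ✗
triangle: |5−4|=1 ≤ l₃=6 ≤ 5+4=9
parity: l₁+l₂+l₃ = 15 is odd

m_sum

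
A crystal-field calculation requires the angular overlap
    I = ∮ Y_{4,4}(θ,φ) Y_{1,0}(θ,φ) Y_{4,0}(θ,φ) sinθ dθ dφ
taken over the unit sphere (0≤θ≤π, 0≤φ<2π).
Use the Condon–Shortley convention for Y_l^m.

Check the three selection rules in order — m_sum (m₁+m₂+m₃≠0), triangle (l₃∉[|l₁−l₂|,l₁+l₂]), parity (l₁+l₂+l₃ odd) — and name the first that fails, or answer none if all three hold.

m_sum

Σmᵢ = 4  ✗
l₃∈[|l₁−l₂|,l₁+l₂]=[3,5], have l₃=4
Σlᵢ = 9 ⇒ odd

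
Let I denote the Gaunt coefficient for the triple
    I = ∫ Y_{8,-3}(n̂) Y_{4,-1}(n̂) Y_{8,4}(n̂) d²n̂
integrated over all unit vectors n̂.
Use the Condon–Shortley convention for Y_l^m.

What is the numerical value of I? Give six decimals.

m-sum 0 ✓  L=20 even ✓  4≤8≤12 ✓
Π(2lᵢ+1) = 17×9×17 = 2601
triangle coeff Δ(8,4,8) = 1/185175900
Σ_t [0,4]: t=0:+1/557383680 t=1:−1/21772800 t=2:+1/8294400 t=3:−1/21772800 t=4:+1/557383680 = 1/30965760
(3j)²=36/4199 [(8 4 8; 0 0 0)], sign=+1
Σ_t [0,3]: t=0:+1/5748019200 t=1:−1/174182400 t=2:+1/52254720 t=3:−1/139345920 = 7/1094860800
(3j)²=147/16796 [(8 4 8; -3 -1 4)], sign=+1
⇒ 4πI² = 11907/61009
I = (+1)√(11907/61009/(4π)) = 0.12462331

0.124623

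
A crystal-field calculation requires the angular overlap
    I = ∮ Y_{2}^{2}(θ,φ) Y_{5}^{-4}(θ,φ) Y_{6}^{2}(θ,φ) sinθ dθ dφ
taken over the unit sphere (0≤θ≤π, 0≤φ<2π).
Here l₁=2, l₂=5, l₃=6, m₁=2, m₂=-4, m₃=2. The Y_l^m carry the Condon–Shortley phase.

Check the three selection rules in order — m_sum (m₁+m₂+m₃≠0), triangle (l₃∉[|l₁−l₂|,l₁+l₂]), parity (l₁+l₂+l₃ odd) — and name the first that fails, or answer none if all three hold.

Σmᵢ = 0  ✓
l₃∈[|l₁−l₂|,l₁+l₂]=[3,7], have l₃=6  ✓
Σlᵢ = 13 ⇒ odd  ✗

parity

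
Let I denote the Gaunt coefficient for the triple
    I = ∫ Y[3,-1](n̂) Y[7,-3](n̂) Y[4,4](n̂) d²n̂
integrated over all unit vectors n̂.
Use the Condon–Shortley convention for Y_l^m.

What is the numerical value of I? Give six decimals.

m-sum 0 ✓  L=14 even ✓  4≤4≤10 ✓
Π(2lᵢ+1) = 7×15×9 = 945
triangle coeff Δ(3,7,4) = 1/45045
Σ_t [3,3]: t=3:−1/20736 = -1/20736
(3j)²=35/1287 [(3 7 4; 0 0 0)], sign=-1
Σ_t [4,4]: t=4:+1/1935360 = 1/1935360
(3j)²=1/1001 [(3 7 4; -1 -3 4)], sign=+1
⇒ 4πI² = 525/20449
I = (-1)√(525/20449/(4π)) = -0.04520003

-0.045200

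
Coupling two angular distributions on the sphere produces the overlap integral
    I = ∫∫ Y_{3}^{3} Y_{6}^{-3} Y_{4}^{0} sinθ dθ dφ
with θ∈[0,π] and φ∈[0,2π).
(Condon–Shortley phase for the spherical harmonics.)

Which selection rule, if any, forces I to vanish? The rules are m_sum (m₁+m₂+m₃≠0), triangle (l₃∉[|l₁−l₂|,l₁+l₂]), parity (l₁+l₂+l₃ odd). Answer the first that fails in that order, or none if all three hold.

parity

Σmᵢ = 0  ✓
l₃∈[|l₁−l₂|,l₁+l₂]=[3,9], have l₃=4  ✓
Σlᵢ = 13 ⇒ odd  ✗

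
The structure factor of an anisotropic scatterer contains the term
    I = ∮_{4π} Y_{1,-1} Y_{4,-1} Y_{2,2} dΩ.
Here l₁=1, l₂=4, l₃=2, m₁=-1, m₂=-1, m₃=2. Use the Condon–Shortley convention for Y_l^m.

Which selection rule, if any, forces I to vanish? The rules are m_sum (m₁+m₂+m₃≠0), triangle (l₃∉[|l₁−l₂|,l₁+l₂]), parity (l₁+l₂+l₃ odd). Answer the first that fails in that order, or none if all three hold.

m₁+m₂+m₃ = -1 − 1 + 2 = 0  ✓
triangle: |1−4|=3 ≤ l₃=2 ≤ 1+4=5  ✗
parity: l₁+l₂+l₃ = 7 is odd

triangle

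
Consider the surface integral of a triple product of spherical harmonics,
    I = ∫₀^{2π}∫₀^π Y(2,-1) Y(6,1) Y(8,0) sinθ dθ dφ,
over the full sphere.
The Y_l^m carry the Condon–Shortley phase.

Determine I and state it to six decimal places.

Checks pass: Σm=0; 16 even; l₃=8∈[4,8].
(2·2+1)(2·6+1)(2·8+1) = 1105
Δ: 0! 4! 12! / 17! → 1/30940
sum: t=0:+1/2073600 = 1/2073600
3j²(2 6 8; 0 0 0) = Δ·Π!·Σ² = 28/1105  (sign +1)
sum: t=0:+1/3628800 = 1/3628800
3j²(2 6 8; -1 1 0) = Δ·Π!·Σ² = 16/1105  (sign +1)
combine: 4πI² = 1105·28/1105·16/1105 = 448/1105
take √, sign +1: I = 0.17961927

0.179619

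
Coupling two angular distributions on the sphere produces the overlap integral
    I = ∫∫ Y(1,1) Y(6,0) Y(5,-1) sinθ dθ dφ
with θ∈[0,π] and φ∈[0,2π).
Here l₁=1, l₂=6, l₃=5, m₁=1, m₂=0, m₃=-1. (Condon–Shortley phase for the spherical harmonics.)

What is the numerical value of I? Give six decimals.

Checks pass: Σm=0; 12 even; l₃=5∈[5,7].
(2·1+1)(2·6+1)(2·5+1) = 429
Δ: 2! 0! 10! / 13! → 1/858
sum: t=1:−1/14400 = -1/14400
3j²(1 6 5; 0 0 0) = Δ·Π!·Σ² = 6/143  (sign +1)
sum: t=0:+1/34560 = 1/34560
3j²(1 6 5; 1 0 -1) = Δ·Π!·Σ² = 5/286  (sign +1)
combine: 4πI² = 429·6/143·5/286 = 45/143
take √, sign +1: I = 0.15824621

0.158246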